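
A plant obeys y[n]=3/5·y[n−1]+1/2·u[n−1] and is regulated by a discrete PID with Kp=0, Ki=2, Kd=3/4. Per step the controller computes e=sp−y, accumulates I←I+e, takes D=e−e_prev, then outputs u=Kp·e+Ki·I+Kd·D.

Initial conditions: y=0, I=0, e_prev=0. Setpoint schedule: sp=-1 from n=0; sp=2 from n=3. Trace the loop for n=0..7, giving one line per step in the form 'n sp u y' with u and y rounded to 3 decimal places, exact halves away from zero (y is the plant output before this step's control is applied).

(exact arithmetic carried between steps; '≈' marks a value shown rounded to 6 d.p. or computed from one; I and e_prev carry over from the previous line; the table rounds u and y to 3 d.p., halves away from zero)
n=0: y=0, sp=-1, e=sp−y=-1; I=-1, D=e−e_prev=-1; u=0·(-1)+2·(-1)+3/4·(-1)=-2.75; next y=3/5·0+1/2·(-2.75)=-1.375
n=1: y=-1.375, sp=-1, e=sp−y=0.375; I=-0.625, D=e−e_prev=1.375; u=0·0.375+2·(-0.625)+3/4·1.375=-0.21875; next y=3/5·(-1.375)+1/2·(-0.21875)=-0.934375
n=2: y=-0.934375, sp=-1, e=sp−y=-0.065625; I=-0.690625, D=e−e_prev=-0.440625; u=0·(-0.065625)+2·(-0.690625)+3/4·(-0.440625)≈-1.711719; next y=3/5·(-0.934375)+1/2·(-1.711719)≈-1.416484
n=3: y≈-1.416484, sp=2, e=sp−y≈3.416484; I≈2.725859, D=e−e_prev≈3.482109; u=0·3.416484+2·2.725859+3/4·3.482109≈8.063301; next y=3/5·(-1.416484)+1/2·8.063301≈3.181760
n=4: y≈3.181760, sp=2, e=sp−y≈-1.181760; I≈1.544100, D=e−e_prev≈-4.598244; u=0·(-1.181760)+2·1.544100+3/4·(-4.598244)≈-0.360484; next y=3/5·3.181760+1/2·(-0.360484)≈1.728814
n=5: y≈1.728814, sp=2, e=sp−y≈0.271186; I≈1.815286, D=e−e_prev≈1.452946; u=0·0.271186+2·1.815286+3/4·1.452946≈4.720281; next y=3/5·1.728814+1/2·4.720281≈3.397429
n=6: y≈3.397429, sp=2, e=sp−y≈-1.397429; I≈0.417857, D=e−e_prev≈-1.668615; u=0·(-1.397429)+2·0.417857+3/4·(-1.668615)≈-0.415747; next y=3/5·3.397429+1/2·(-0.415747)≈1.830584
n=7: y≈1.830584, sp=2, e=sp−y≈0.169416; I≈0.587273, D=e−e_prev≈1.566845; u=0·0.169416+2·0.587273+3/4·1.566845≈2.349680; next y=3/5·1.830584+1/2·2.349680≈2.273190

0 -1 -2.750 0.000
1 -1 -0.219 -1.375
2 -1 -1.712 -0.934
3 2 8.063 -1.416
4 2 -0.360 3.182
5 2 4.720 1.729
6 2 -0.416 3.397
7 2 2.350 1.831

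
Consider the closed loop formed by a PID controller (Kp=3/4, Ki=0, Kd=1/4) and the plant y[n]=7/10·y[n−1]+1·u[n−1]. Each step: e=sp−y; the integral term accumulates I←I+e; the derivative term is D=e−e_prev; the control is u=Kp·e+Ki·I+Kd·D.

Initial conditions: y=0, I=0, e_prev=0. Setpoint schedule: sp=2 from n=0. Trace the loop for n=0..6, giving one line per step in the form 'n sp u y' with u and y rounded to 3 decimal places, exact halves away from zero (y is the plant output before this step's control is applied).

(exact arithmetic carried between steps; '≈' marks a value shown rounded to 6 d.p. or computed from one; I and e_prev carry over from the previous line; the table rounds u and y to 3 d.p., halves away from zero)
n=0: y=0, sp=2, e=sp−y=2; I=2, D=e−e_prev=2; u=3/4·2+0·2+1/4·2=2; next y=7/10·0+1·2=2
n=1: y=2, sp=2, e=sp−y=0; I=2, D=e−e_prev=-2; u=3/4·0+0·2+1/4·(-2)=-0.5; next y=7/10·2+1·(-0.5)=0.9
n=2: y=0.9, sp=2, e=sp−y=1.1; I=3.1, D=e−e_prev=1.1; u=3/4·1.1+0·3.1+1/4·1.1=1.1; next y=7/10·0.9+1·1.1=1.73
n=3: y=1.73, sp=2, e=sp−y=0.27; I=3.37, D=e−e_prev=-0.83; u=3/4·0.27+0·3.37+1/4·(-0.83)=-0.005; next y=7/10·1.73+1·(-0.005)=1.206
n=4: y=1.206, sp=2, e=sp−y=0.794; I=4.164, D=e−e_prev=0.524; u=3/4·0.794+0·4.164+1/4·0.524=0.7265; next y=7/10·1.206+1·0.7265=1.5707
n=5: y=1.5707, sp=2, e=sp−y=0.4293; I=4.5933, D=e−e_prev=-0.3647; u=3/4·0.4293+0·4.5933+1/4·(-0.3647)=0.2308; next y=7/10·1.5707+1·0.2308=1.33029
n=6: y=1.33029, sp=2, e=sp−y=0.66971; I=5.26301, D=e−e_prev=0.24041; u=3/4·0.66971+0·5.26301+1/4·0.24041=0.562385; next y=7/10·1.33029+1·0.562385=1.493588

0 2 2.000 0.000
1 2 -0.500 2.000
2 2 1.100 0.900
3 2 -0.005 1.730
4 2 0.727 1.206
5 2 0.231 1.571
6 2 0.562 1.330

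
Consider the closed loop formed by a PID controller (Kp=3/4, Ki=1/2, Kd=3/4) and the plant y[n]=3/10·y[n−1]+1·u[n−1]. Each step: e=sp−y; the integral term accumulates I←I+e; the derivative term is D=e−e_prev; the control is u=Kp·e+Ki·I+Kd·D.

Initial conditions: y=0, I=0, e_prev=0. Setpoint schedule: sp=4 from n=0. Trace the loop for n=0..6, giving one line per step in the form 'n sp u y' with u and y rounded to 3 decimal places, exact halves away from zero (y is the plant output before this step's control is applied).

0 4 8.000 0.000
1 4 -9.000 8.000
2 4 24.200 -6.600
3 4 -39.090 22.220
4 4 82.703 -32.424
5 4 -150.868 72.976
6 4 297.596 -128.975

(exact arithmetic carried between steps; '≈' marks a value shown rounded to 6 d.p. or computed from one; I and e_prev carry over from the previous line; the table rounds u and y to 3 d.p., halves away from zero)
n=0: y=0, sp=4, e=sp−y=4; I=4, D=e−e_prev=4; u=3/4·4+1/2·4+3/4·4=8; next y=3/10·0+1·8=8
n=1: y=8, sp=4, e=sp−y=-4; I=0, D=e−e_prev=-8; u=3/4·(-4)+1/2·0+3/4·(-8)=-9; next y=3/10·8+1·(-9)=-6.6
n=2: y=-6.6, sp=4, e=sp−y=10.6; I=10.6, D=e−e_prev=14.6; u=3/4·10.6+1/2·10.6+3/4·14.6=24.2; next y=3/10·(-6.6)+1·24.2=22.22
n=3: y=22.22, sp=4, e=sp−y=-18.22; I=-7.62, D=e−e_prev=-28.82; u=3/4·(-18.22)+1/2·(-7.62)+3/4·(-28.82)=-39.09; next y=3/10·22.22+1·(-39.09)=-32.424
n=4: y=-32.424, sp=4, e=sp−y=36.424; I=28.804, D=e−e_prev=54.644; u=3/4·36.424+1/2·28.804+3/4·54.644=82.703; next y=3/10·(-32.424)+1·82.703=72.9758
n=5: y=72.9758, sp=4, e=sp−y=-68.9758; I=-40.1718, D=e−e_prev=-105.3998; u=3/4·(-68.9758)+1/2·(-40.1718)+3/4·(-105.3998)=-150.8676; next y=3/10·72.9758+1·(-150.8676)=-128.97486
n=6: y=-128.97486, sp=4, e=sp−y=132.97486; I=92.80306, D=e−e_prev=201.95066; u=3/4·132.97486+1/2·92.80306+3/4·201.95066=297.59567; next y=3/10·(-128.97486)+1·297.59567=258.903212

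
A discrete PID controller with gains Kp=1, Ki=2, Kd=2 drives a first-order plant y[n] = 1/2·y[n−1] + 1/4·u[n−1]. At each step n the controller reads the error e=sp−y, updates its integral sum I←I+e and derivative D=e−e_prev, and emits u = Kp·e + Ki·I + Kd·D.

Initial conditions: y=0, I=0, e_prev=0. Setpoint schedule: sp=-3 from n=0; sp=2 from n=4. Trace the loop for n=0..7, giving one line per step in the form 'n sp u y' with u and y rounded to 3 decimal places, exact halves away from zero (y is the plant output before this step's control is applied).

(exact arithmetic carried between steps; '≈' marks a value shown rounded to 6 d.p. or computed from one; I and e_prev carry over from the previous line; the table rounds u and y to 3 d.p., halves away from zero)
n=0: y=0, sp=-3, e=sp−y=-3; I=-3, D=e−e_prev=-3; u=1·(-3)+2·(-3)+2·(-3)=-15; next y=1/2·0+1/4·(-15)=-3.75
n=1: y=-3.75, sp=-3, e=sp−y=0.75; I=-2.25, D=e−e_prev=3.75; u=1·0.75+2·(-2.25)+2·3.75=3.75; next y=1/2·(-3.75)+1/4·3.75=-0.9375
n=2: y=-0.9375, sp=-3, e=sp−y=-2.0625; I=-4.3125, D=e−e_prev=-2.8125; u=1·(-2.0625)+2·(-4.3125)+2·(-2.8125)=-16.3125; next y=1/2·(-0.9375)+1/4·(-16.3125)=-4.546875
n=3: y=-4.546875, sp=-3, e=sp−y=1.546875; I=-2.765625, D=e−e_prev=3.609375; u=1·1.546875+2·(-2.765625)+2·3.609375=3.234375; next y=1/2·(-4.546875)+1/4·3.234375≈-1.464844
n=4: y≈-1.464844, sp=2, e=sp−y≈3.464844; I≈0.699219, D=e−e_prev≈1.917969; u=1·3.464844+2·0.699219+2·1.917969≈8.699219; next y=1/2·(-1.464844)+1/4·8.699219≈1.442383
n=5: y≈1.442383, sp=2, e=sp−y≈0.557617; I≈1.256836, D=e−e_prev≈-2.907227; u=1·0.557617+2·1.256836+2·(-2.907227)≈-2.743164; next y=1/2·1.442383+1/4·(-2.743164)≈0.035400
n=6: y≈0.035400, sp=2, e=sp−y≈1.964600; I≈3.221436, D=e−e_prev≈1.406982; u=1·1.964600+2·3.221436+2·1.406982≈11.221436; next y=1/2·0.035400+1/4·11.221436≈2.823059
n=7: y≈2.823059, sp=2, e=sp−y≈-0.823059; I≈2.398376, D=e−e_prev≈-2.787659; u=1·(-0.823059)+2·2.398376+2·(-2.787659)≈-1.601624; next y=1/2·2.823059+1/4·(-1.601624)≈1.011124

0 -3 -15.000 0.000
1 -3 3.750 -3.750
2 -3 -16.313 -0.938
3 -3 3.234 -4.547
4 2 8.699 -1.465
5 2 -2.743 1.442
6 2 11.221 0.035
7 2 -1.602 2.823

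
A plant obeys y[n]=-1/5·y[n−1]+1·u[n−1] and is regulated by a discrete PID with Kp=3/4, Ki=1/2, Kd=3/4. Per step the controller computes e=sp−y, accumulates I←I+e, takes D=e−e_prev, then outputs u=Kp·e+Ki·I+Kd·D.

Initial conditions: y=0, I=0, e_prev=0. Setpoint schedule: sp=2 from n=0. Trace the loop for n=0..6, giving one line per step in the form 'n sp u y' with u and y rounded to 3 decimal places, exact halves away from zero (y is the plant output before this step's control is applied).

0 2 4.000 0.000
1 2 -4.500 4.000
2 2 16.100 -5.300
3 2 -32.145 17.160
4 2 82.594 -35.577
5 2 -188.743 89.709
6 2 454.156 -206.685

(exact arithmetic carried between steps; '≈' marks a value shown rounded to 6 d.p. or computed from one; I and e_prev carry over from the previous line; the table rounds u and y to 3 d.p., halves away from zero)
n=0: y=0, sp=2, e=sp−y=2; I=2, D=e−e_prev=2; u=3/4·2+1/2·2+3/4·2=4; next y=-1/5·0+1·4=4
n=1: y=4, sp=2, e=sp−y=-2; I=0, D=e−e_prev=-4; u=3/4·(-2)+1/2·0+3/4·(-4)=-4.5; next y=-1/5·4+1·(-4.5)=-5.3
n=2: y=-5.3, sp=2, e=sp−y=7.3; I=7.3, D=e−e_prev=9.3; u=3/4·7.3+1/2·7.3+3/4·9.3=16.1; next y=-1/5·(-5.3)+1·16.1=17.16
n=3: y=17.16, sp=2, e=sp−y=-15.16; I=-7.86, D=e−e_prev=-22.46; u=3/4·(-15.16)+1/2·(-7.86)+3/4·(-22.46)=-32.145; next y=-1/5·17.16+1·(-32.145)=-35.577
n=4: y=-35.577, sp=2, e=sp−y=37.577; I=29.717, D=e−e_prev=52.737; u=3/4·37.577+1/2·29.717+3/4·52.737=82.594; next y=-1/5·(-35.577)+1·82.594=89.7094
n=5: y=89.7094, sp=2, e=sp−y=-87.7094; I=-57.9924, D=e−e_prev=-125.2864; u=3/4·(-87.7094)+1/2·(-57.9924)+3/4·(-125.2864)=-188.74305; next y=-1/5·89.7094+1·(-188.74305)=-206.68493
n=6: y=-206.68493, sp=2, e=sp−y=208.68493; I=150.69253, D=e−e_prev=296.39433; u=3/4·208.68493+1/2·150.69253+3/4·296.39433=454.15571; next y=-1/5·(-206.68493)+1·454.15571=495.492696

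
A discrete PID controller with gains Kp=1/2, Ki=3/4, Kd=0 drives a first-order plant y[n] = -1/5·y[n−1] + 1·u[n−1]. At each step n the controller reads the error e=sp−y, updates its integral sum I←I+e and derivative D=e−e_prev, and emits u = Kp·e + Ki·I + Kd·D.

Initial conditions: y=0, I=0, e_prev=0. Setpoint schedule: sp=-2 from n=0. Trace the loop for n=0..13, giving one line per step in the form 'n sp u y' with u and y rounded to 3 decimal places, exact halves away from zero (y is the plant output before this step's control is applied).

0 -2 -2.500 0.000
1 -2 -0.875 -2.500
2 -2 -3.156 -0.375
3 -2 -0.992 -3.081
4 -2 -3.563 -0.376
5 -2 -0.891 -3.488
6 -2 -3.893 -0.194
7 -2 -0.672 -3.854
8 -2 -4.223 0.099
9 -2 -0.370 -4.242
10 -2 -4.589 0.478
11 -2 0.006 -4.685
12 -2 -5.015 0.943
13 -2 0.461 -5.204

(exact arithmetic carried between steps; '≈' marks a value shown rounded to 6 d.p. or computed from one; I and e_prev carry over from the previous line; the table rounds u and y to 3 d.p., halves away from zero)
n=0: y=0, sp=-2, e=sp−y=-2; I=-2, D=e−e_prev=-2; u=1/2·(-2)+3/4·(-2)+0·(-2)=-2.5; next y=-1/5·0+1·(-2.5)=-2.5
n=1: y=-2.5, sp=-2, e=sp−y=0.5; I=-1.5, D=e−e_prev=2.5; u=1/2·0.5+3/4·(-1.5)+0·2.5=-0.875; next y=-1/5·(-2.5)+1·(-0.875)=-0.375
n=2: y=-0.375, sp=-2, e=sp−y=-1.625; I=-3.125, D=e−e_prev=-2.125; u=1/2·(-1.625)+3/4·(-3.125)+0·(-2.125)=-3.15625; next y=-1/5·(-0.375)+1·(-3.15625)=-3.08125
n=3: y=-3.08125, sp=-2, e=sp−y=1.08125; I=-2.04375, D=e−e_prev=2.70625; u=1/2·1.08125+3/4·(-2.04375)+0·2.70625≈-0.992188; next y=-1/5·(-3.08125)+1·(-0.992188)≈-0.375938
n=4: y≈-0.375938, sp=-2, e=sp−y≈-1.624063; I≈-3.667813, D=e−e_prev≈-2.705313; u=1/2·(-1.624063)+3/4·(-3.667813)+0·(-2.705313)≈-3.562891; next y=-1/5·(-0.375938)+1·(-3.562891)≈-3.487703
n=5: y≈-3.487703, sp=-2, e=sp−y≈1.487703; I≈-2.180109, D=e−e_prev≈3.111766; u=1/2·1.487703+3/4·(-2.180109)+0·3.111766≈-0.891230; next y=-1/5·(-3.487703)+1·(-0.891230)≈-0.193690
n=6: y≈-0.193690, sp=-2, e=sp−y≈-1.806310; I≈-3.986420, D=e−e_prev≈-3.294013; u=1/2·(-1.806310)+3/4·(-3.986420)+0·(-3.294013)≈-3.892970; next y=-1/5·(-0.193690)+1·(-3.892970)≈-3.854232
n=7: y≈-3.854232, sp=-2, e=sp−y≈1.854232; I≈-2.132188, D=e−e_prev≈3.660542; u=1/2·1.854232+3/4·(-2.132188)+0·3.660542≈-0.672025; next y=-1/5·(-3.854232)+1·(-0.672025)≈0.098821
n=8: y≈0.098821, sp=-2, e=sp−y≈-2.098821; I≈-4.231009, D=e−e_prev≈-3.953053; u=1/2·(-2.098821)+3/4·(-4.231009)+0·(-3.953053)≈-4.222668; next y=-1/5·0.098821+1·(-4.222668)≈-4.242432
n=9: y≈-4.242432, sp=-2, e=sp−y≈2.242432; I≈-1.988577, D=e−e_prev≈4.341253; u=1/2·2.242432+3/4·(-1.988577)+0·4.341253≈-0.370217; next y=-1/5·(-4.242432)+1·(-0.370217)≈0.478269
n=10: y≈0.478269, sp=-2, e=sp−y≈-2.478269; I≈-4.466847, D=e−e_prev≈-4.720701; u=1/2·(-2.478269)+3/4·(-4.466847)+0·(-4.720701)≈-4.589270; next y=-1/5·0.478269+1·(-4.589270)≈-4.684923
n=11: y≈-4.684923, sp=-2, e=sp−y≈2.684923; I≈-1.781923, D=e−e_prev≈5.163193; u=1/2·2.684923+3/4·(-1.781923)+0·5.163193≈0.006019; next y=-1/5·(-4.684923)+1·0.006019≈0.943004
n=12: y≈0.943004, sp=-2, e=sp−y≈-2.943004; I≈-4.724927, D=e−e_prev≈-5.627928; u=1/2·(-2.943004)+3/4·(-4.724927)+0·(-5.627928)≈-5.015197; next y=-1/5·0.943004+1·(-5.015197)≈-5.203798
n=13: y≈-5.203798, sp=-2, e=sp−y≈3.203798; I≈-1.521129, D=e−e_prev≈6.146802; u=1/2·3.203798+3/4·(-1.521129)+0·6.146802≈0.461052; next y=-1/5·(-5.203798)+1·0.461052≈1.501812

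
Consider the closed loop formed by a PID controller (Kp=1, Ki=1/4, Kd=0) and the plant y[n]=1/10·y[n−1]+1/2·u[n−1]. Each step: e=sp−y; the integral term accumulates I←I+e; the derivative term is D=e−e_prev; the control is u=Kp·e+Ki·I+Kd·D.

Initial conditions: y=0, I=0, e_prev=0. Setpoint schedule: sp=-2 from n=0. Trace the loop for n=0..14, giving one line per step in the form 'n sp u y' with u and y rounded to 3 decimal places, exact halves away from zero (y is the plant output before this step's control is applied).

0 -2 -2.500 0.000
1 -2 -1.438 -1.250
2 -2 -2.133 -0.844
3 -2 -2.038 -1.151
4 -2 -2.271 -1.134
5 -2 -2.344 -1.249
6 -2 -2.472 -1.297
7 -2 -2.562 -1.366
8 -2 -2.656 -1.417
9 -2 -2.736 -1.470
10 -2 -2.812 -1.515
11 -2 -2.880 -1.557
12 -2 -2.943 -1.596
13 -2 -3.000 -1.631
14 -2 -3.052 -1.663

(exact arithmetic carried between steps; '≈' marks a value shown rounded to 6 d.p. or computed from one; I and e_prev carry over from the previous line; the table rounds u and y to 3 d.p., halves away from zero)
n=0: y=0, sp=-2, e=sp−y=-2; I=-2, D=e−e_prev=-2; u=1·(-2)+1/4·(-2)+0·(-2)=-2.5; next y=1/10·0+1/2·(-2.5)=-1.25
n=1: y=-1.25, sp=-2, e=sp−y=-0.75; I=-2.75, D=e−e_prev=1.25; u=1·(-0.75)+1/4·(-2.75)+0·1.25=-1.4375; next y=1/10·(-1.25)+1/2·(-1.4375)=-0.84375
n=2: y=-0.84375, sp=-2, e=sp−y=-1.15625; I=-3.90625, D=e−e_prev=-0.40625; u=1·(-1.15625)+1/4·(-3.90625)+0·(-0.40625)≈-2.132813; next y=1/10·(-0.84375)+1/2·(-2.132813)≈-1.150781
n=3: y≈-1.150781, sp=-2, e=sp−y≈-0.849219; I≈-4.755469, D=e−e_prev≈0.307031; u=1·(-0.849219)+1/4·(-4.755469)+0·0.307031≈-2.038086; next y=1/10·(-1.150781)+1/2·(-2.038086)≈-1.134121
n=4: y≈-1.134121, sp=-2, e=sp−y≈-0.865879; I≈-5.621348, D=e−e_prev≈-0.016660; u=1·(-0.865879)+1/4·(-5.621348)+0·(-0.016660)≈-2.271216; next y=1/10·(-1.134121)+1/2·(-2.271216)≈-1.249020
n=5: y≈-1.249020, sp=-2, e=sp−y≈-0.750980; I≈-6.372328, D=e−e_prev≈0.114899; u=1·(-0.750980)+1/4·(-6.372328)+0·0.114899≈-2.344062; next y=1/10·(-1.249020)+1/2·(-2.344062)≈-1.296933
n=6: y≈-1.296933, sp=-2, e=sp−y≈-0.703067; I≈-7.075395, D=e−e_prev≈0.047913; u=1·(-0.703067)+1/4·(-7.075395)+0·0.047913≈-2.471916; next y=1/10·(-1.296933)+1/2·(-2.471916)≈-1.365651
n=7: y≈-1.365651, sp=-2, e=sp−y≈-0.634349; I≈-7.709744, D=e−e_prev≈0.068718; u=1·(-0.634349)+1/4·(-7.709744)+0·0.068718≈-2.561785; next y=1/10·(-1.365651)+1/2·(-2.561785)≈-1.417457
n=8: y≈-1.417457, sp=-2, e=sp−y≈-0.582543; I≈-8.292286, D=e−e_prev≈0.051806; u=1·(-0.582543)+1/4·(-8.292286)+0·0.051806≈-2.655614; next y=1/10·(-1.417457)+1/2·(-2.655614)≈-1.469553
n=9: y≈-1.469553, sp=-2, e=sp−y≈-0.530447; I≈-8.822733, D=e−e_prev≈0.052095; u=1·(-0.530447)+1/4·(-8.822733)+0·0.052095≈-2.736131; next y=1/10·(-1.469553)+1/2·(-2.736131)≈-1.515021
n=10: y≈-1.515021, sp=-2, e=sp−y≈-0.484979; I≈-9.307713, D=e−e_prev≈0.045468; u=1·(-0.484979)+1/4·(-9.307713)+0·0.045468≈-2.811908; next y=1/10·(-1.515021)+1/2·(-2.811908)≈-1.557456
n=11: y≈-1.557456, sp=-2, e=sp−y≈-0.442544; I≈-9.750257, D=e−e_prev≈0.042435; u=1·(-0.442544)+1/4·(-9.750257)+0·0.042435≈-2.880108; next y=1/10·(-1.557456)+1/2·(-2.880108)≈-1.595800
n=12: y≈-1.595800, sp=-2, e=sp−y≈-0.404200; I≈-10.154457, D=e−e_prev≈0.038344; u=1·(-0.404200)+1/4·(-10.154457)+0·0.038344≈-2.942815; next y=1/10·(-1.595800)+1/2·(-2.942815)≈-1.630987
n=13: y≈-1.630987, sp=-2, e=sp−y≈-0.369013; I≈-10.523470, D=e−e_prev≈0.035187; u=1·(-0.369013)+1/4·(-10.523470)+0·0.035187≈-2.999880; next y=1/10·(-1.630987)+1/2·(-2.999880)≈-1.663039
n=14: y≈-1.663039, sp=-2, e=sp−y≈-0.336961; I≈-10.860431, D=e−e_prev≈0.032052; u=1·(-0.336961)+1/4·(-10.860431)+0·0.032052≈-3.052069; next y=1/10·(-1.663039)+1/2·(-3.052069)≈-1.692338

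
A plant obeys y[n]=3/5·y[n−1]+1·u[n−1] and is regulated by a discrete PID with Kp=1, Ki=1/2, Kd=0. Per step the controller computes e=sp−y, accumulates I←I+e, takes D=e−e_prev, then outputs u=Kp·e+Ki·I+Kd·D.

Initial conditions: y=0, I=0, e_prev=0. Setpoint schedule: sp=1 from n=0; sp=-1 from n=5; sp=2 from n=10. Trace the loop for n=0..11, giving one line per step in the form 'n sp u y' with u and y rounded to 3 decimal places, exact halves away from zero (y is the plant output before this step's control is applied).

0 1 1.500 0.000
1 1 -0.250 1.500
2 1 0.775 0.650
3 1 0.178 1.165
4 1 0.528 0.877
5 -1 -2.676 1.054
6 -1 0.943 -2.044
7 -1 -1.176 -0.283
8 -1 0.060 -1.346
9 -1 -0.664 -0.748
10 2 4.257 -1.113
11 2 -1.240 3.590

(exact arithmetic carried between steps; '≈' marks a value shown rounded to 6 d.p. or computed from one; I and e_prev carry over from the previous line; the table rounds u and y to 3 d.p., halves away from zero)
n=0: y=0, sp=1, e=sp−y=1; I=1, D=e−e_prev=1; u=1·1+1/2·1+0·1=1.5; next y=3/5·0+1·1.5=1.5
n=1: y=1.5, sp=1, e=sp−y=-0.5; I=0.5, D=e−e_prev=-1.5; u=1·(-0.5)+1/2·0.5+0·(-1.5)=-0.25; next y=3/5·1.5+1·(-0.25)=0.65
n=2: y=0.65, sp=1, e=sp−y=0.35; I=0.85, D=e−e_prev=0.85; u=1·0.35+1/2·0.85+0·0.85=0.775; next y=3/5·0.65+1·0.775=1.165
n=3: y=1.165, sp=1, e=sp−y=-0.165; I=0.685, D=e−e_prev=-0.515; u=1·(-0.165)+1/2·0.685+0·(-0.515)=0.1775; next y=3/5·1.165+1·0.1775=0.8765
n=4: y=0.8765, sp=1, e=sp−y=0.1235; I=0.8085, D=e−e_prev=0.2885; u=1·0.1235+1/2·0.8085+0·0.2885=0.52775; next y=3/5·0.8765+1·0.52775=1.05365
n=5: y=1.05365, sp=-1, e=sp−y=-2.05365; I=-1.24515, D=e−e_prev=-2.17715; u=1·(-2.05365)+1/2·(-1.24515)+0·(-2.17715)=-2.676225; next y=3/5·1.05365+1·(-2.676225)=-2.044035
n=6: y=-2.044035, sp=-1, e=sp−y=1.044035; I=-0.201115, D=e−e_prev=3.097685; u=1·1.044035+1/2·(-0.201115)+0·3.097685≈0.943478; next y=3/5·(-2.044035)+1·0.943478≈-0.282944
n=7: y≈-0.282944, sp=-1, e=sp−y≈-0.717057; I≈-0.918172, D=e−e_prev≈-1.761092; u=1·(-0.717057)+1/2·(-0.918172)+0·(-1.761092)≈-1.176142; next y=3/5·(-0.282944)+1·(-1.176142)≈-1.345908
n=8: y≈-1.345908, sp=-1, e=sp−y≈0.345908; I≈-0.572263, D=e−e_prev≈1.062965; u=1·0.345908+1/2·(-0.572263)+0·1.062965≈0.059777; next y=3/5·(-1.345908)+1·0.059777≈-0.747768
n=9: y≈-0.747768, sp=-1, e=sp−y≈-0.252232; I≈-0.824495, D=e−e_prev≈-0.598140; u=1·(-0.252232)+1/2·(-0.824495)+0·(-0.598140)≈-0.664479; next y=3/5·(-0.747768)+1·(-0.664479)≈-1.113140
n=10: y≈-1.113140, sp=2, e=sp−y≈3.113140; I≈2.288645, D=e−e_prev≈3.365372; u=1·3.113140+1/2·2.288645+0·3.365372≈4.257463; next y=3/5·(-1.113140)+1·4.257463≈3.589579
n=11: y≈3.589579, sp=2, e=sp−y≈-1.589579; I≈0.699067, D=e−e_prev≈-4.702719; u=1·(-1.589579)+1/2·0.699067+0·(-4.702719)≈-1.240045; next y=3/5·3.589579+1·(-1.240045)≈0.913702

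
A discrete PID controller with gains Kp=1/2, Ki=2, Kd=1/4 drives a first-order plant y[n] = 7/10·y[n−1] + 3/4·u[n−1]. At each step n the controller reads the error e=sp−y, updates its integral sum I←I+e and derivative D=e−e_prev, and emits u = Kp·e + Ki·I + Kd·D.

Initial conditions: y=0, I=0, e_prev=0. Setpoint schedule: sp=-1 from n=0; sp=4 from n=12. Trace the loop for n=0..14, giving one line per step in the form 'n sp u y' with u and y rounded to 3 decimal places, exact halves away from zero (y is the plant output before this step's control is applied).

0 -1 -2.750 0.000
1 -1 1.172 -2.063
2 -1 -1.337 -0.565
3 -1 0.459 -1.398
4 -1 -1.053 -0.635
5 -1 0.055 -1.234
6 -1 -0.759 -0.822
7 -1 -0.125 -1.145
8 -1 -0.603 -0.895
9 -1 -0.245 -1.079
10 -1 -0.518 -0.939
11 -1 -0.311 -1.046
12 4 13.283 -0.966
13 4 -6.209 9.286
14 4 6.248 1.844

(exact arithmetic carried between steps; '≈' marks a value shown rounded to 6 d.p. or computed from one; I and e_prev carry over from the previous line; the table rounds u and y to 3 d.p., halves away from zero)
n=0: y=0, sp=-1, e=sp−y=-1; I=-1, D=e−e_prev=-1; u=1/2·(-1)+2·(-1)+1/4·(-1)=-2.75; next y=7/10·0+3/4·(-2.75)=-2.0625
n=1: y=-2.0625, sp=-1, e=sp−y=1.0625; I=0.0625, D=e−e_prev=2.0625; u=1/2·1.0625+2·0.0625+1/4·2.0625=1.171875; next y=7/10·(-2.0625)+3/4·1.171875≈-0.564844
n=2: y≈-0.564844, sp=-1, e=sp−y≈-0.435156; I≈-0.372656, D=e−e_prev≈-1.497656; u=1/2·(-0.435156)+2·(-0.372656)+1/4·(-1.497656)≈-1.337305; next y=7/10·(-0.564844)+3/4·(-1.337305)≈-1.398369
n=3: y≈-1.398369, sp=-1, e=sp−y≈0.398369; I≈0.025713, D=e−e_prev≈0.833525; u=1/2·0.398369+2·0.025713+1/4·0.833525≈0.458992; next y=7/10·(-1.398369)+3/4·0.458992≈-0.634615
n=4: y≈-0.634615, sp=-1, e=sp−y≈-0.365385; I≈-0.339672, D=e−e_prev≈-0.763755; u=1/2·(-0.365385)+2·(-0.339672)+1/4·(-0.763755)≈-1.052976; next y=7/10·(-0.634615)+3/4·(-1.052976)≈-1.233962
n=5: y≈-1.233962, sp=-1, e=sp−y≈0.233962; I≈-0.105710, D=e−e_prev≈0.599348; u=1/2·0.233962+2·(-0.105710)+1/4·0.599348≈0.055398; next y=7/10·(-1.233962)+3/4·0.055398≈-0.822225
n=6: y≈-0.822225, sp=-1, e=sp−y≈-0.177775; I≈-0.283485, D=e−e_prev≈-0.411737; u=1/2·(-0.177775)+2·(-0.283485)+1/4·(-0.411737)≈-0.758792; next y=7/10·(-0.822225)+3/4·(-0.758792)≈-1.144651
n=7: y≈-1.144651, sp=-1, e=sp−y≈0.144651; I≈-0.138834, D=e−e_prev≈0.322426; u=1/2·0.144651+2·(-0.138834)+1/4·0.322426≈-0.124735; next y=7/10·(-1.144651)+3/4·(-0.124735)≈-0.894807
n=8: y≈-0.894807, sp=-1, e=sp−y≈-0.105193; I≈-0.244026, D=e−e_prev≈-0.249844; u=1/2·(-0.105193)+2·(-0.244026)+1/4·(-0.249844)≈-0.603110; next y=7/10·(-0.894807)+3/4·(-0.603110)≈-1.078698
n=9: y≈-1.078698, sp=-1, e=sp−y≈0.078698; I≈-0.165329, D=e−e_prev≈0.183891; u=1/2·0.078698+2·(-0.165329)+1/4·0.183891≈-0.245336; next y=7/10·(-1.078698)+3/4·(-0.245336)≈-0.939090
n=10: y≈-0.939090, sp=-1, e=sp−y≈-0.060910; I≈-0.226238, D=e−e_prev≈-0.139607; u=1/2·(-0.060910)+2·(-0.226238)+1/4·(-0.139607)≈-0.517833; next y=7/10·(-0.939090)+3/4·(-0.517833)≈-1.045738
n=11: y≈-1.045738, sp=-1, e=sp−y≈0.045738; I≈-0.180500, D=e−e_prev≈0.106648; u=1/2·0.045738+2·(-0.180500)+1/4·0.106648≈-0.311469; next y=7/10·(-1.045738)+3/4·(-0.311469)≈-0.965619
n=12: y≈-0.965619, sp=4, e=sp−y≈4.965619; I≈4.785118, D=e−e_prev≈4.919880; u=1/2·4.965619+2·4.785118+1/4·4.919880≈13.283016; next y=7/10·(-0.965619)+3/4·13.283016≈9.286329
n=13: y≈9.286329, sp=4, e=sp−y≈-5.286329; I≈-0.501211, D=e−e_prev≈-10.251948; u=1/2·(-5.286329)+2·(-0.501211)+1/4·(-10.251948)≈-6.208573; next y=7/10·9.286329+3/4·(-6.208573)≈1.844001
n=14: y≈1.844001, sp=4, e=sp−y≈2.155999; I≈1.654789, D=e−e_prev≈7.442329; u=1/2·2.155999+2·1.654789+1/4·7.442329≈6.248159; next y=7/10·1.844001+3/4·6.248159≈5.976920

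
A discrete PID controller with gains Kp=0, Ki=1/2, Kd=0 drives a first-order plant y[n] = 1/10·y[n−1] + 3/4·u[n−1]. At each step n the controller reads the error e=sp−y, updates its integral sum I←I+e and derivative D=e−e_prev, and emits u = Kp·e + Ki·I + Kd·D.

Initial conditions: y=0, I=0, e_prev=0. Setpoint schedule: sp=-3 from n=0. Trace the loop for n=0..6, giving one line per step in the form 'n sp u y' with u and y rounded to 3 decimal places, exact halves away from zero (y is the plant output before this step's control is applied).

(exact arithmetic carried between steps; '≈' marks a value shown rounded to 6 d.p. or computed from one; I and e_prev carry over from the previous line; the table rounds u and y to 3 d.p., halves away from zero)
n=0: y=0, sp=-3, e=sp−y=-3; I=-3, D=e−e_prev=-3; u=0·(-3)+1/2·(-3)+0·(-3)=-1.5; next y=1/10·0+3/4·(-1.5)=-1.125
n=1: y=-1.125, sp=-3, e=sp−y=-1.875; I=-4.875, D=e−e_prev=1.125; u=0·(-1.875)+1/2·(-4.875)+0·1.125=-2.4375; next y=1/10·(-1.125)+3/4·(-2.4375)=-1.940625
n=2: y=-1.940625, sp=-3, e=sp−y=-1.059375; I=-5.934375, D=e−e_prev=0.815625; u=0·(-1.059375)+1/2·(-5.934375)+0·0.815625≈-2.967188; next y=1/10·(-1.940625)+3/4·(-2.967188)≈-2.419453
n=3: y≈-2.419453, sp=-3, e=sp−y≈-0.580547; I≈-6.514922, D=e−e_prev≈0.478828; u=0·(-0.580547)+1/2·(-6.514922)+0·0.478828≈-3.257461; next y=1/10·(-2.419453)+3/4·(-3.257461)≈-2.685041
n=4: y≈-2.685041, sp=-3, e=sp−y≈-0.314959; I≈-6.829881, D=e−e_prev≈0.265588; u=0·(-0.314959)+1/2·(-6.829881)+0·0.265588≈-3.414940; next y=1/10·(-2.685041)+3/4·(-3.414940)≈-2.829709
n=5: y≈-2.829709, sp=-3, e=sp−y≈-0.170291; I≈-7.000171, D=e−e_prev≈0.144668; u=0·(-0.170291)+1/2·(-7.000171)+0·0.144668≈-3.500086; next y=1/10·(-2.829709)+3/4·(-3.500086)≈-2.908035
n=6: y≈-2.908035, sp=-3, e=sp−y≈-0.091965; I≈-7.092136, D=e−e_prev≈0.078326; u=0·(-0.091965)+1/2·(-7.092136)+0·0.078326≈-3.546068; next y=1/10·(-2.908035)+3/4·(-3.546068)≈-2.950355

0 -3 -1.500 0.000
1 -3 -2.438 -1.125
2 -3 -2.967 -1.941
3 -3 -3.257 -2.419
4 -3 -3.415 -2.685
5 -3 -3.500 -2.830
6 -3 -3.546 -2.908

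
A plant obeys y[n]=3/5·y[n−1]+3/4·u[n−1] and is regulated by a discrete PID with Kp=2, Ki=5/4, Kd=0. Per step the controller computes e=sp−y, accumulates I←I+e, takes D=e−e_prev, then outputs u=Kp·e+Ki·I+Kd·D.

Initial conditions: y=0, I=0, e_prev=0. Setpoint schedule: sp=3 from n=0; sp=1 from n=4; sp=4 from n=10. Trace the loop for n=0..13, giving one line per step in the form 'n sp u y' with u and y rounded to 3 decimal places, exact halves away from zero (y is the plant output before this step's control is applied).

(exact arithmetic carried between steps; '≈' marks a value shown rounded to 6 d.p. or computed from one; I and e_prev carry over from the previous line; the table rounds u and y to 3 d.p., halves away from zero)
n=0: y=0, sp=3, e=sp−y=3; I=3, D=e−e_prev=3; u=2·3+5/4·3+0·3=9.75; next y=3/5·0+3/4·9.75=7.3125
n=1: y=7.3125, sp=3, e=sp−y=-4.3125; I=-1.3125, D=e−e_prev=-7.3125; u=2·(-4.3125)+5/4·(-1.3125)+0·(-7.3125)=-10.265625; next y=3/5·7.3125+3/4·(-10.265625)≈-3.311719
n=2: y≈-3.311719, sp=3, e=sp−y≈6.311719; I≈4.999219, D=e−e_prev≈10.624219; u=2·6.311719+5/4·4.999219+0·10.624219≈18.872461; next y=3/5·(-3.311719)+3/4·18.872461≈12.167314
n=3: y≈12.167314, sp=3, e=sp−y≈-9.167314; I≈-4.168096, D=e−e_prev≈-15.479033; u=2·(-9.167314)+5/4·(-4.168096)+0·(-15.479033)≈-23.544749; next y=3/5·12.167314+3/4·(-23.544749)≈-10.358173
n=4: y≈-10.358173, sp=1, e=sp−y≈11.358173; I≈7.190077, D=e−e_prev≈20.525487; u=2·11.358173+5/4·7.190077+0·20.525487≈31.703942; next y=3/5·(-10.358173)+3/4·31.703942≈17.563053
n=5: y≈17.563053, sp=1, e=sp−y≈-16.563053; I≈-9.372976, D=e−e_prev≈-27.921225; u=2·(-16.563053)+5/4·(-9.372976)+0·(-27.921225)≈-44.842325; next y=3/5·17.563053+3/4·(-44.842325)≈-23.093912
n=6: y≈-23.093912, sp=1, e=sp−y≈24.093912; I≈14.720936, D=e−e_prev≈40.656965; u=2·24.093912+5/4·14.720936+0·40.656965≈66.588995; next y=3/5·(-23.093912)+3/4·66.588995≈36.085399
n=7: y≈36.085399, sp=1, e=sp−y≈-35.085399; I≈-20.364462, D=e−e_prev≈-59.179311; u=2·(-35.085399)+5/4·(-20.364462)+0·(-59.179311)≈-95.626375; next y=3/5·36.085399+3/4·(-95.626375)≈-50.068542
n=8: y≈-50.068542, sp=1, e=sp−y≈51.068542; I≈30.704080, D=e−e_prev≈86.153941; u=2·51.068542+5/4·30.704080+0·86.153941≈140.517185; next y=3/5·(-50.068542)+3/4·140.517185≈75.346763
n=9: y≈75.346763, sp=1, e=sp−y≈-74.346763; I≈-43.642683, D=e−e_prev≈-125.415305; u=2·(-74.346763)+5/4·(-43.642683)+0·(-125.415305)≈-203.246880; next y=3/5·75.346763+3/4·(-203.246880)≈-107.227102
n=10: y≈-107.227102, sp=4, e=sp−y≈111.227102; I≈67.584419, D=e−e_prev≈185.573865; u=2·111.227102+5/4·67.584419+0·185.573865≈306.934728; next y=3/5·(-107.227102)+3/4·306.934728≈165.864785
n=11: y≈165.864785, sp=4, e=sp−y≈-161.864785; I≈-94.280366, D=e−e_prev≈-273.091887; u=2·(-161.864785)+5/4·(-94.280366)+0·(-273.091887)≈-441.580027; next y=3/5·165.864785+3/4·(-441.580027)≈-231.666149
n=12: y≈-231.666149, sp=4, e=sp−y≈235.666149; I≈141.385783, D=e−e_prev≈397.530934; u=2·235.666149+5/4·141.385783+0·397.530934≈648.064528; next y=3/5·(-231.666149)+3/4·648.064528≈347.048706
n=13: y≈347.048706, sp=4, e=sp−y≈-343.048706; I≈-201.662923, D=e−e_prev≈-578.714856; u=2·(-343.048706)+5/4·(-201.662923)+0·(-578.714856)≈-938.176066; next y=3/5·347.048706+3/4·(-938.176066)≈-495.402826

0 3 9.750 0.000
1 3 -10.266 7.313
2 3 18.872 -3.312
3 3 -23.545 12.167
4 1 31.704 -10.358
5 1 -44.842 17.563
6 1 66.589 -23.094
7 1 -95.626 36.085
8 1 140.517 -50.069
9 1 -203.247 75.347
10 4 306.935 -107.227
11 4 -441.580 165.865
12 4 648.065 -231.666
13 4 -938.176 347.049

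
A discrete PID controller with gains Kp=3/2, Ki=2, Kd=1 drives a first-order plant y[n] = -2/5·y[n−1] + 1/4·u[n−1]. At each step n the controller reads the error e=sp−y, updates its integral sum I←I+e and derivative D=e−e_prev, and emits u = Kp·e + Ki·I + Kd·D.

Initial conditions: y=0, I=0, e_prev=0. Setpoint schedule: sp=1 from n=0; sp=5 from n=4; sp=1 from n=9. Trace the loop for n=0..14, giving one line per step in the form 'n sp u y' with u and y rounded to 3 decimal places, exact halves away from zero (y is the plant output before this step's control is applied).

0 1 4.500 0.000
1 1 0.438 1.125
2 1 7.908 -0.341
3 1 -1.919 2.113
4 5 31.780 -1.325
5 5 -7.108 8.475
6 5 57.132 -5.167
7 5 -33.002 16.350
8 5 105.946 -14.790
9 1 -115.982 32.403
10 1 207.022 -41.957
11 1 -278.650 68.538
12 1 442.040 -97.078
13 1 -636.306 149.341
14 1 970.124 -218.813

(exact arithmetic carried between steps; '≈' marks a value shown rounded to 6 d.p. or computed from one; I and e_prev carry over from the previous line; the table rounds u and y to 3 d.p., halves away from zero)
n=0: y=0, sp=1, e=sp−y=1; I=1, D=e−e_prev=1; u=3/2·1+2·1+1·1=4.5; next y=-2/5·0+1/4·4.5=1.125
n=1: y=1.125, sp=1, e=sp−y=-0.125; I=0.875, D=e−e_prev=-1.125; u=3/2·(-0.125)+2·0.875+1·(-1.125)=0.4375; next y=-2/5·1.125+1/4·0.4375=-0.340625
n=2: y=-0.340625, sp=1, e=sp−y=1.340625; I=2.215625, D=e−e_prev=1.465625; u=3/2·1.340625+2·2.215625+1·1.465625≈7.907813; next y=-2/5·(-0.340625)+1/4·7.907813≈2.113203
n=3: y≈2.113203, sp=1, e=sp−y≈-1.113203; I≈1.102422, D=e−e_prev≈-2.453828; u=3/2·(-1.113203)+2·1.102422+1·(-2.453828)≈-1.918789; next y=-2/5·2.113203+1/4·(-1.918789)≈-1.324979
n=4: y≈-1.324979, sp=5, e=sp−y≈6.324979; I≈7.427400, D=e−e_prev≈7.438182; u=3/2·6.324979+2·7.427400+1·7.438182≈31.780450; next y=-2/5·(-1.324979)+1/4·31.780450≈8.475104
n=5: y≈8.475104, sp=5, e=sp−y≈-3.475104; I≈3.952296, D=e−e_prev≈-9.800082; u=3/2·(-3.475104)+2·3.952296+1·(-9.800082)≈-7.108146; next y=-2/5·8.475104+1/4·(-7.108146)≈-5.167078
n=6: y≈-5.167078, sp=5, e=sp−y≈10.167078; I≈14.119374, D=e−e_prev≈13.642182; u=3/2·10.167078+2·14.119374+1·13.642182≈57.131548; next y=-2/5·(-5.167078)+1/4·57.131548≈16.349718
n=7: y≈16.349718, sp=5, e=sp−y≈-11.349718; I≈2.769656, D=e−e_prev≈-21.516796; u=3/2·(-11.349718)+2·2.769656+1·(-21.516796)≈-33.002061; next y=-2/5·16.349718+1/4·(-33.002061)≈-14.790402
n=8: y≈-14.790402, sp=5, e=sp−y≈19.790402; I≈22.560059, D=e−e_prev≈31.140121; u=3/2·19.790402+2·22.560059+1·31.140121≈105.945841; next y=-2/5·(-14.790402)+1/4·105.945841≈32.402621
n=9: y≈32.402621, sp=1, e=sp−y≈-31.402621; I≈-8.842563, D=e−e_prev≈-51.193024; u=3/2·(-31.402621)+2·(-8.842563)+1·(-51.193024)≈-115.982081; next y=-2/5·32.402621+1/4·(-115.982081)≈-41.956569
n=10: y≈-41.956569, sp=1, e=sp−y≈42.956569; I≈34.114006, D=e−e_prev≈74.359190; u=3/2·42.956569+2·34.114006+1·74.359190≈207.022056; next y=-2/5·(-41.956569)+1/4·207.022056≈68.538141
n=11: y≈68.538141, sp=1, e=sp−y≈-67.538141; I≈-33.424135, D=e−e_prev≈-110.494710; u=3/2·(-67.538141)+2·(-33.424135)+1·(-110.494710)≈-278.650193; next y=-2/5·68.538141+1/4·(-278.650193)≈-97.077805
n=12: y≈-97.077805, sp=1, e=sp−y≈98.077805; I≈64.653670, D=e−e_prev≈165.615946; u=3/2·98.077805+2·64.653670+1·165.615946≈442.039992; next y=-2/5·(-97.077805)+1/4·442.039992≈149.341120
n=13: y≈149.341120, sp=1, e=sp−y≈-148.341120; I≈-83.687450, D=e−e_prev≈-246.418925; u=3/2·(-148.341120)+2·(-83.687450)+1·(-246.418925)≈-636.305506; next y=-2/5·149.341120+1/4·(-636.305506)≈-218.812824
n=14: y≈-218.812824, sp=1, e=sp−y≈219.812824; I≈136.125374, D=e−e_prev≈368.153944; u=3/2·219.812824+2·136.125374+1·368.153944≈970.123929; next y=-2/5·(-218.812824)+1/4·970.123929≈330.056112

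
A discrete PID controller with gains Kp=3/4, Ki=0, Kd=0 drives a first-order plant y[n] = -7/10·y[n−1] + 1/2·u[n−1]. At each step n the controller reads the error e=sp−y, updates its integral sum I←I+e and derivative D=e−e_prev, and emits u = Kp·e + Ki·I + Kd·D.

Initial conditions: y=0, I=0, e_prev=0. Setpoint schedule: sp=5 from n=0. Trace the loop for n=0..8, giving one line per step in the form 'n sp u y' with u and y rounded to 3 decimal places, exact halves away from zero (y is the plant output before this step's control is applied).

(exact arithmetic carried between steps; '≈' marks a value shown rounded to 6 d.p. or computed from one; I and e_prev carry over from the previous line; the table rounds u and y to 3 d.p., halves away from zero)
n=0: y=0, sp=5, e=sp−y=5; I=5, D=e−e_prev=5; u=3/4·5+0·5+0·5=3.75; next y=-7/10·0+1/2·3.75=1.875
n=1: y=1.875, sp=5, e=sp−y=3.125; I=8.125, D=e−e_prev=-1.875; u=3/4·3.125+0·8.125+0·(-1.875)=2.34375; next y=-7/10·1.875+1/2·2.34375=-0.140625
n=2: y=-0.140625, sp=5, e=sp−y=5.140625; I=13.265625, D=e−e_prev=2.015625; u=3/4·5.140625+0·13.265625+0·2.015625≈3.855469; next y=-7/10·(-0.140625)+1/2·3.855469≈2.026172
n=3: y≈2.026172, sp=5, e=sp−y≈2.973828; I≈16.239453, D=e−e_prev≈-2.166797; u=3/4·2.973828+0·16.239453+0·(-2.166797)≈2.230371; next y=-7/10·2.026172+1/2·2.230371≈-0.303135
n=4: y≈-0.303135, sp=5, e=sp−y≈5.303135; I≈21.542588, D=e−e_prev≈2.329307; u=3/4·5.303135+0·21.542588+0·2.329307≈3.977351; next y=-7/10·(-0.303135)+1/2·3.977351≈2.200870
n=5: y≈2.200870, sp=5, e=sp−y≈2.799130; I≈24.341718, D=e−e_prev≈-2.504005; u=3/4·2.799130+0·24.341718+0·(-2.504005)≈2.099348; next y=-7/10·2.200870+1/2·2.099348≈-0.490935
n=6: y≈-0.490935, sp=5, e=sp−y≈5.490935; I≈29.832653, D=e−e_prev≈2.691805; u=3/4·5.490935+0·29.832653+0·2.691805≈4.118201; next y=-7/10·(-0.490935)+1/2·4.118201≈2.402755
n=7: y≈2.402755, sp=5, e=sp−y≈2.597245; I≈32.429898, D=e−e_prev≈-2.893690; u=3/4·2.597245+0·32.429898+0·(-2.893690)≈1.947934; next y=-7/10·2.402755+1/2·1.947934≈-0.707962
n=8: y≈-0.707962, sp=5, e=sp−y≈5.707962; I≈38.137860, D=e−e_prev≈3.110717; u=3/4·5.707962+0·38.137860+0·3.110717≈4.280971; next y=-7/10·(-0.707962)+1/2·4.280971≈2.636059

0 5 3.750 0.000
1 5 2.344 1.875
2 5 3.855 -0.141
3 5 2.230 2.026
4 5 3.977 -0.303
5 5 2.099 2.201
6 5 4.118 -0.491
7 5 1.948 2.403
8 5 4.281 -0.708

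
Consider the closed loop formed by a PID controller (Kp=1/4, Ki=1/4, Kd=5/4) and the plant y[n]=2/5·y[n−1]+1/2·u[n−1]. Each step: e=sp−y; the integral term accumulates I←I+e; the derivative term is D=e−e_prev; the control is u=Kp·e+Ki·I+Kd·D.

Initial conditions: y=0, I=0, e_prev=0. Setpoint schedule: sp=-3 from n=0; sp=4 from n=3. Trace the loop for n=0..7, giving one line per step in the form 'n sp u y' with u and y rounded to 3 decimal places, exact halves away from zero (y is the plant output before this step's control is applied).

(exact arithmetic carried between steps; '≈' marks a value shown rounded to 6 d.p. or computed from one; I and e_prev carry over from the previous line; the table rounds u and y to 3 d.p., halves away from zero)
n=0: y=0, sp=-3, e=sp−y=-3; I=-3, D=e−e_prev=-3; u=1/4·(-3)+1/4·(-3)+5/4·(-3)=-5.25; next y=2/5·0+1/2·(-5.25)=-2.625
n=1: y=-2.625, sp=-3, e=sp−y=-0.375; I=-3.375, D=e−e_prev=2.625; u=1/4·(-0.375)+1/4·(-3.375)+5/4·2.625=2.34375; next y=2/5·(-2.625)+1/2·2.34375=0.121875
n=2: y=0.121875, sp=-3, e=sp−y=-3.121875; I=-6.496875, D=e−e_prev=-2.746875; u=1/4·(-3.121875)+1/4·(-6.496875)+5/4·(-2.746875)≈-5.838281; next y=2/5·0.121875+1/2·(-5.838281)≈-2.870391
n=3: y≈-2.870391, sp=4, e=sp−y≈6.870391; I≈0.373516, D=e−e_prev≈9.992266; u=1/4·6.870391+1/4·0.373516+5/4·9.992266≈14.301309; next y=2/5·(-2.870391)+1/2·14.301309≈6.002498
n=4: y≈6.002498, sp=4, e=sp−y≈-2.002498; I≈-1.628982, D=e−e_prev≈-8.872889; u=1/4·(-2.002498)+1/4·(-1.628982)+5/4·(-8.872889)≈-11.998981; next y=2/5·6.002498+1/2·(-11.998981)≈-3.598491
n=5: y≈-3.598491, sp=4, e=sp−y≈7.598491; I≈5.969509, D=e−e_prev≈9.600989; u=1/4·7.598491+1/4·5.969509+5/4·9.600989≈15.393237; next y=2/5·(-3.598491)+1/2·15.393237≈6.257222
n=6: y≈6.257222, sp=4, e=sp−y≈-2.257222; I≈3.712287, D=e−e_prev≈-9.855713; u=1/4·(-2.257222)+1/4·3.712287+5/4·(-9.855713)≈-11.955875; next y=2/5·6.257222+1/2·(-11.955875)≈-3.475049
n=7: y≈-3.475049, sp=4, e=sp−y≈7.475049; I≈11.187336, D=e−e_prev≈9.732271; u=1/4·7.475049+1/4·11.187336+5/4·9.732271≈16.830934; next y=2/5·(-3.475049)+1/2·16.830934≈7.025448

0 -3 -5.250 0.000
1 -3 2.344 -2.625
2 -3 -5.838 0.122
3 4 14.301 -2.870
4 4 -11.999 6.002
5 4 15.393 -3.598
6 4 -11.956 6.257
7 4 16.831 -3.475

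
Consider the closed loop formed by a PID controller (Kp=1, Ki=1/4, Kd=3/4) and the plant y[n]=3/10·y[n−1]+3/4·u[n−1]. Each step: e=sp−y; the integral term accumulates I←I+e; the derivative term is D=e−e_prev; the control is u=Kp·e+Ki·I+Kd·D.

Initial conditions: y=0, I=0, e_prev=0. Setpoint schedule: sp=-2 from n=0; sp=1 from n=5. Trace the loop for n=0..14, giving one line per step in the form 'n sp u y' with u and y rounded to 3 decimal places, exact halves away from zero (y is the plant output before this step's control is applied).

(exact arithmetic carried between steps; '≈' marks a value shown rounded to 6 d.p. or computed from one; I and e_prev carry over from the previous line; the table rounds u and y to 3 d.p., halves away from zero)
n=0: y=0, sp=-2, e=sp−y=-2; I=-2, D=e−e_prev=-2; u=1·(-2)+1/4·(-2)+3/4·(-2)=-4; next y=3/10·0+3/4·(-4)=-3
n=1: y=-3, sp=-2, e=sp−y=1; I=-1, D=e−e_prev=3; u=1·1+1/4·(-1)+3/4·3=3; next y=3/10·(-3)+3/4·3=1.35
n=2: y=1.35, sp=-2, e=sp−y=-3.35; I=-4.35, D=e−e_prev=-4.35; u=1·(-3.35)+1/4·(-4.35)+3/4·(-4.35)=-7.7; next y=3/10·1.35+3/4·(-7.7)=-5.37
n=3: y=-5.37, sp=-2, e=sp−y=3.37; I=-0.98, D=e−e_prev=6.72; u=1·3.37+1/4·(-0.98)+3/4·6.72=8.165; next y=3/10·(-5.37)+3/4·8.165=4.51275
n=4: y=4.51275, sp=-2, e=sp−y=-6.51275; I=-7.49275, D=e−e_prev=-9.88275; u=1·(-6.51275)+1/4·(-7.49275)+3/4·(-9.88275)=-15.798; next y=3/10·4.51275+3/4·(-15.798)=-10.494675
n=5: y=-10.494675, sp=1, e=sp−y=11.494675; I=4.001925, D=e−e_prev=18.007425; u=1·11.494675+1/4·4.001925+3/4·18.007425=26.000725; next y=3/10·(-10.494675)+3/4·26.000725≈16.352141
n=6: y≈16.352141, sp=1, e=sp−y≈-15.352141; I≈-11.350216, D=e−e_prev≈-26.846816; u=1·(-15.352141)+1/4·(-11.350216)+3/4·(-26.846816)≈-38.324808; next y=3/10·16.352141+3/4·(-38.324808)≈-23.837963
n=7: y≈-23.837963, sp=1, e=sp−y≈24.837963; I≈13.487747, D=e−e_prev≈40.190105; u=1·24.837963+1/4·13.487747+3/4·40.190105≈58.352478; next y=3/10·(-23.837963)+3/4·58.352478≈36.612970
n=8: y≈36.612970, sp=1, e=sp−y≈-35.612970; I≈-22.125223, D=e−e_prev≈-60.450933; u=1·(-35.612970)+1/4·(-22.125223)+3/4·(-60.450933)≈-86.482475; next y=3/10·36.612970+3/4·(-86.482475)≈-53.877966
n=9: y≈-53.877966, sp=1, e=sp−y≈54.877966; I≈32.752743, D=e−e_prev≈90.490935; u=1·54.877966+1/4·32.752743+3/4·90.490935≈130.934353; next y=3/10·(-53.877966)+3/4·130.934353≈82.037375
n=10: y≈82.037375, sp=1, e=sp−y≈-81.037375; I≈-48.284632, D=e−e_prev≈-135.915340; u=1·(-81.037375)+1/4·(-48.284632)+3/4·(-135.915340)≈-195.045038; next y=3/10·82.037375+3/4·(-195.045038)≈-121.672566
n=11: y≈-121.672566, sp=1, e=sp−y≈122.672566; I≈74.387934, D=e−e_prev≈203.709941; u=1·122.672566+1/4·74.387934+3/4·203.709941≈294.052006; next y=3/10·(-121.672566)+3/4·294.052006≈184.037234
n=12: y≈184.037234, sp=1, e=sp−y≈-183.037234; I≈-108.649300, D=e−e_prev≈-305.709800; u=1·(-183.037234)+1/4·(-108.649300)+3/4·(-305.709800)≈-439.481910; next y=3/10·184.037234+3/4·(-439.481910)≈-274.400262
n=13: y≈-274.400262, sp=1, e=sp−y≈275.400262; I≈166.750962, D=e−e_prev≈458.437496; u=1·275.400262+1/4·166.750962+3/4·458.437496≈660.916125; next y=3/10·(-274.400262)+3/4·660.916125≈413.367015
n=14: y≈413.367015, sp=1, e=sp−y≈-412.367015; I≈-245.616053, D=e−e_prev≈-687.767277; u=1·(-412.367015)+1/4·(-245.616053)+3/4·(-687.767277)≈-989.596486; next y=3/10·413.367015+3/4·(-989.596486)≈-618.187260

0 -2 -4.000 0.000
1 -2 3.000 -3.000
2 -2 -7.700 1.350
3 -2 8.165 -5.370
4 -2 -15.798 4.513
5 1 26.001 -10.495
6 1 -38.325 16.352
7 1 58.352 -23.838
8 1 -86.482 36.613
9 1 130.934 -53.878
10 1 -195.045 82.037
11 1 294.052 -121.673
12 1 -439.482 184.037
13 1 660.916 -274.400
14 1 -989.596 413.367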